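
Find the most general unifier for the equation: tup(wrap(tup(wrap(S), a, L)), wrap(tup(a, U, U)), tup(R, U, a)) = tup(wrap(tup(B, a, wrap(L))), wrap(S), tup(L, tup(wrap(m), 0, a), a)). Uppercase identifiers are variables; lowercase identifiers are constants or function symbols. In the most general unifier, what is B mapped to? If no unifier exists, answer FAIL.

Decompose tup/3: wrap(tup(wrap(S), a, L)) = wrap(tup(B, a, wrap(L))),  wrap(tup(a, U, U)) = wrap(S),  tup(R, U, a) = tup(L, tup(wrap(m), 0, a), a).
Decompose wrap/1: tup(wrap(S), a, L) = tup(B, a, wrap(L)).
Decompose tup/3: wrap(S) = B,  a = a,  L = wrap(L).
Bind B := wrap(S); no other remaining equation mentions B.
Delete trivial equation a = a.
Occurs check fails: L occurs in wrap(L); the equation L = wrap(L) has no finite solution.

FAIL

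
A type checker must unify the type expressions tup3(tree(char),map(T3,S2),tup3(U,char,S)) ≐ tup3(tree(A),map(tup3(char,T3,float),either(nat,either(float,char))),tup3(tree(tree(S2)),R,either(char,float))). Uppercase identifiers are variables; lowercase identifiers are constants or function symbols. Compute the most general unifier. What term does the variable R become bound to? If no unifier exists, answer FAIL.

Decompose tup3/3: tree(char) ≐ tree(A),  map(T3,S2) ≐ map(tup3(char,T3,float),either(nat,either(float,char))),  tup3(U,char,S) ≐ tup3(tree(tree(S2)),R,either(char,float)).
Decompose tree/1: char ≐ A.
Bind A := char; no other remaining equation mentions A.
Decompose map/2: T3 ≐ tup3(char,T3,float),  S2 ≐ either(nat,either(float,char)).
Occurs check fails: T3 occurs in tup3(char,T3,float); the equation T3 ≐ tup3(char,T3,float) has no finite solution.

FAIL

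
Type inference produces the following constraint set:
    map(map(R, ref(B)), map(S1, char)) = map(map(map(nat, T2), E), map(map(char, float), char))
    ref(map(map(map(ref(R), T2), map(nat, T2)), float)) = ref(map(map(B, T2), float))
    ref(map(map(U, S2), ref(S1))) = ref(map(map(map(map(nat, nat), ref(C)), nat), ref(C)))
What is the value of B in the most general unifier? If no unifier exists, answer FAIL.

FAIL

Decompose map/2: map(R, ref(B)) = map(map(nat, T2), E),  map(S1, char) = map(map(char, float), char).
Decompose map/2: R = map(nat, T2),  ref(B) = E.
Bind R := map(nat, T2); substituting into the one remaining equation that mentions R gives: ref(map(map(map(ref(map(nat, T2)), T2), map(nat, T2)), float)) = ref(map(map(B, T2), float)).
Bind E := ref(B); no other remaining equation mentions E.
Decompose map/2: S1 = map(char, float),  char = char.
Bind S1 := map(char, float); substituting into the one remaining equation that mentions S1 gives: ref(map(map(U, S2), ref(map(char, float)))) = ref(map(map(map(map(nat, nat), ref(C)), nat), ref(C))).
Delete trivial equation char = char.
Decompose ref/1: map(map(map(ref(map(nat, T2)), T2), map(nat, T2)), float) = map(map(B, T2), float).
Decompose map/2: map(map(ref(map(nat, T2)), T2), map(nat, T2)) = map(B, T2),  float = float.
Decompose map/2: map(ref(map(nat, T2)), T2) = B,  map(nat, T2) = T2.
Bind B := map(ref(map(nat, T2)), T2); no other remaining equation mentions B. Substituting into the earlier binding gives E := ref(map(ref(map(nat, T2)), T2)).
Occurs check fails: T2 occurs in map(nat, T2); the equation T2 = map(nat, T2) has no finite solution.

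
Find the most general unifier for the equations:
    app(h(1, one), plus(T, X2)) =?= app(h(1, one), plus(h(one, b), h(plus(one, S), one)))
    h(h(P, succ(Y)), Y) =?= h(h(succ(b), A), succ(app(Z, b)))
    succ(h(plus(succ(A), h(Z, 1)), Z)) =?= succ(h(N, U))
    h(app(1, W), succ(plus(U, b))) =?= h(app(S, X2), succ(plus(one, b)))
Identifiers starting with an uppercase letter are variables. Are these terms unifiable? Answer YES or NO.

Decompose app/2: h(1, one) =?= h(1, one),  plus(T, X2) =?= plus(h(one, b), h(plus(one, S), one)).
Delete trivial equation h(1, one) =?= h(1, one).
Decompose plus/2: T =?= h(one, b),  X2 =?= h(plus(one, S), one).
Bind T := h(one, b); no other remaining equation mentions T.
Bind X2 := h(plus(one, S), one); substituting into the one remaining equation that mentions X2 gives: h(app(1, W), succ(plus(U, b))) =?= h(app(S, h(plus(one, S), one)), succ(plus(one, b))).
Decompose h/2: h(P, succ(Y)) =?= h(succ(b), A),  Y =?= succ(app(Z, b)).
Decompose h/2: P =?= succ(b),  succ(Y) =?= A.
Bind P := succ(b); no other remaining equation mentions P.
Bind A := succ(Y); substituting into the one remaining equation that mentions A gives: succ(h(plus(succ(succ(Y)), h(Z, 1)), Z)) =?= succ(h(N, U)).
Bind Y := succ(app(Z, b)); substituting into the one remaining equation that mentions Y gives: succ(h(plus(succ(succ(succ(app(Z, b)))), h(Z, 1)), Z)) =?= succ(h(N, U)). Substituting into the earlier binding gives A := succ(succ(app(Z, b))).
Decompose succ/1: h(plus(succ(succ(succ(app(Z, b)))), h(Z, 1)), Z) =?= h(N, U).
Decompose h/2: plus(succ(succ(succ(app(Z, b)))), h(Z, 1)) =?= N,  Z =?= U.
Bind N := plus(succ(succ(succ(app(Z, b)))), h(Z, 1)); no other remaining equation mentions N.
Bind Z := U; no other remaining equation mentions Z. Substituting into the earlier bindings gives A := succ(succ(app(U, b))), Y := succ(app(U, b)), N := plus(succ(succ(succ(app(U, b)))), h(U, 1)).
Decompose h/2: app(1, W) =?= app(S, h(plus(one, S), one)),  succ(plus(U, b)) =?= succ(plus(one, b)).
Decompose app/2: 1 =?= S,  W =?= h(plus(one, S), one).
Bind S := 1; substituting into the one remaining equation that mentions S gives: W =?= h(plus(one, 1), one). Substituting into the earlier binding gives X2 := h(plus(one, 1), one).
Bind W := h(plus(one, 1), one); no other remaining equation mentions W.
Decompose succ/1: plus(U, b) =?= plus(one, b).
Decompose plus/2: U =?= one,  b =?= b.
Bind U := one; no other remaining equation mentions U. Substituting into the earlier bindings gives A := succ(succ(app(one, b))), Y := succ(app(one, b)), N := plus(succ(succ(succ(app(one, b)))), h(one, 1)), Z := one.
Delete trivial equation b =?= b.
No equations remain and no clash or occurs-check failure arose, so a unifier exists.

YES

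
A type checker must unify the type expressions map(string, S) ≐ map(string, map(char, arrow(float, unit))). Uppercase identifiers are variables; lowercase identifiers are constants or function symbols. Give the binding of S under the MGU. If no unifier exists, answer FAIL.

map(char, arrow(float, unit))

Decompose map/2: string ≐ string,  S ≐ map(char, arrow(float, unit)).
Delete trivial equation string ≐ string.
Bind S := map(char, arrow(float, unit)).
MGU = { S -> map(char, arrow(float, unit)) }, so S -> map(char, arrow(float, unit)).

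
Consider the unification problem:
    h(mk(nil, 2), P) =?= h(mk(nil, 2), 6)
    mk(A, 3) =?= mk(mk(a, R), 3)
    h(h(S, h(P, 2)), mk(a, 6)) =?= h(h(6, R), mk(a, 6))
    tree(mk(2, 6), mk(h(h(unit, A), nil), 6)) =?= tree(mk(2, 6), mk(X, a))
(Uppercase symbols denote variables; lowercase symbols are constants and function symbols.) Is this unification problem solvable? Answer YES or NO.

Decompose h/2: mk(nil, 2) =?= mk(nil, 2),  P =?= 6.
Delete trivial equation mk(nil, 2) =?= mk(nil, 2).
Bind P := 6; substituting into the one remaining equation that mentions P gives: h(h(S, h(6, 2)), mk(a, 6)) =?= h(h(6, R), mk(a, 6)).
Decompose mk/2: A =?= mk(a, R),  3 =?= 3.
Bind A := mk(a, R); substituting into the one remaining equation that mentions A gives: tree(mk(2, 6), mk(h(h(unit, mk(a, R)), nil), 6)) =?= tree(mk(2, 6), mk(X, a)).
Delete trivial equation 3 =?= 3.
Decompose h/2: h(S, h(6, 2)) =?= h(6, R),  mk(a, 6) =?= mk(a, 6).
Decompose h/2: S =?= 6,  h(6, 2) =?= R.
Bind S := 6; no other remaining equation mentions S.
Bind R := h(6, 2); substituting into the one remaining equation that mentions R gives: tree(mk(2, 6), mk(h(h(unit, mk(a, h(6, 2))), nil), 6)) =?= tree(mk(2, 6), mk(X, a)). Substituting into the earlier binding gives A := mk(a, h(6, 2)).
Delete trivial equation mk(a, 6) =?= mk(a, 6).
Decompose tree/2: mk(2, 6) =?= mk(2, 6),  mk(h(h(unit, mk(a, h(6, 2))), nil), 6) =?= mk(X, a).
Delete trivial equation mk(2, 6) =?= mk(2, 6).
Decompose mk/2: h(h(unit, mk(a, h(6, 2))), nil) =?= X,  6 =?= a.
Bind X := h(h(unit, mk(a, h(6, 2))), nil); no other remaining equation mentions X.
Clash: constants 6 and a differ; no unifier exists.

NO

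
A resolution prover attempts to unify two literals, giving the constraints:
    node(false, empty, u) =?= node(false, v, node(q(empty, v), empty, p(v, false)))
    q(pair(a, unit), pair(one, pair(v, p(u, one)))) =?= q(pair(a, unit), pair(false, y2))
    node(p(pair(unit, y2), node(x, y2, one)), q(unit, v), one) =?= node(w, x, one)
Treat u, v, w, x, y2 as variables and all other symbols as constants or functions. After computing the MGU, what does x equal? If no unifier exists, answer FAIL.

Decompose node/3: false =?= false,  empty =?= v,  u =?= node(q(empty, v), empty, p(v, false)).
Delete trivial equation false =?= false.
Bind v := empty; substituting into the remaining equations gives: u =?= node(q(empty, empty), empty, p(empty, false)),  q(pair(a, unit), pair(one, pair(empty, p(u, one)))) =?= q(pair(a, unit), pair(false, y2)),  node(p(pair(unit, y2), node(x, y2, one)), q(unit, empty), one) =?= node(w, x, one).
Bind u := node(q(empty, empty), empty, p(empty, false)); substituting into the one remaining equation that mentions u gives: q(pair(a, unit), pair(one, pair(empty, p(node(q(empty, empty), empty, p(empty, false)), one)))) =?= q(pair(a, unit), pair(false, y2)).
Decompose q/2: pair(a, unit) =?= pair(a, unit),  pair(one, pair(empty, p(node(q(empty, empty), empty, p(empty, false)), one))) =?= pair(false, y2).
Delete trivial equation pair(a, unit) =?= pair(a, unit).
Decompose pair/2: one =?= false,  pair(empty, p(node(q(empty, empty), empty, p(empty, false)), one)) =?= y2.
Clash: constants one and false differ; no unifier exists.

FAIL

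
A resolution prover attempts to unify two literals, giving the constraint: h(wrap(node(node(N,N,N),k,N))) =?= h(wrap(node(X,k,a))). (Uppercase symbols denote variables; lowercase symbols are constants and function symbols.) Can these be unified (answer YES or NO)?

Decompose h/1: wrap(node(node(N,N,N),k,N)) =?= wrap(node(X,k,a)).
Decompose wrap/1: node(node(N,N,N),k,N) =?= node(X,k,a).
Decompose node/3: node(N,N,N) =?= X,  k =?= k,  N =?= a.
Bind X := node(N,N,N); no other remaining equation mentions X.
Delete trivial equation k =?= k.
Bind N := a. Substituting into the earlier binding gives X := node(a,a,a).
No equations remain and no clash or occurs-check failure arose, so a unifier exists.

YES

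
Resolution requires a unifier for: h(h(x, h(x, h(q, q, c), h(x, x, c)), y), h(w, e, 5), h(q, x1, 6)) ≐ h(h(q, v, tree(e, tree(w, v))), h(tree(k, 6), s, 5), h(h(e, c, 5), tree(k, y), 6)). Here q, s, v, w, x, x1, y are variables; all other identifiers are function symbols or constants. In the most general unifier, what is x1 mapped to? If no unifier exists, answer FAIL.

tree(k, tree(e, tree(tree(k, 6), h(h(e, c, 5), h(h(e, c, 5), h(e, c, 5), c), h(h(e, c, 5), h(e, c, 5), c)))))

Decompose h/3: h(x, h(x, h(q, q, c), h(x, x, c)), y) ≐ h(q, v, tree(e, tree(w, v))),  h(w, e, 5) ≐ h(tree(k, 6), s, 5),  h(q, x1, 6) ≐ h(h(e, c, 5), tree(k, y), 6).
Decompose h/3: x ≐ q,  h(x, h(q, q, c), h(x, x, c)) ≐ v,  y ≐ tree(e, tree(w, v)).
Bind x := q; substituting into the one remaining equation that mentions x gives: h(q, h(q, q, c), h(q, q, c)) ≐ v.
Bind v := h(q, h(q, q, c), h(q, q, c)); substituting into the one remaining equation that mentions v gives: y ≐ tree(e, tree(w, h(q, h(q, q, c), h(q, q, c)))).
Bind y := tree(e, tree(w, h(q, h(q, q, c), h(q, q, c)))); substituting into the one remaining equation that mentions y gives: h(q, x1, 6) ≐ h(h(e, c, 5), tree(k, tree(e, tree(w, h(q, h(q, q, c), h(q, q, c))))), 6).
Decompose h/3: w ≐ tree(k, 6),  e ≐ s,  5 ≐ 5.
Bind w := tree(k, 6); substituting into the one remaining equation that mentions w gives: h(q, x1, 6) ≐ h(h(e, c, 5), tree(k, tree(e, tree(tree(k, 6), h(q, h(q, q, c), h(q, q, c))))), 6). Substituting into the earlier binding gives y := tree(e, tree(tree(k, 6), h(q, h(q, q, c), h(q, q, c)))).
Bind s := e; no other remaining equation mentions s.
Delete trivial equation 5 ≐ 5.
Decompose h/3: q ≐ h(e, c, 5),  x1 ≐ tree(k, tree(e, tree(tree(k, 6), h(q, h(q, q, c), h(q, q, c))))),  6 ≐ 6.
Bind q := h(e, c, 5); substituting into the one remaining equation that mentions q gives: x1 ≐ tree(k, tree(e, tree(tree(k, 6), h(h(e, c, 5), h(h(e, c, 5), h(e, c, 5), c), h(h(e, c, 5), h(e, c, 5), c))))). Substituting into the earlier bindings gives x := h(e, c, 5), v := h(h(e, c, 5), h(h(e, c, 5), h(e, c, 5), c), h(h(e, c, 5), h(e, c, 5), c)), y := tree(e, tree(tree(k, 6), h(h(e, c, 5), h(h(e, c, 5), h(e, c, 5), c), h(h(e, c, 5), h(e, c, 5), c)))).
Bind x1 := tree(k, tree(e, tree(tree(k, 6), h(h(e, c, 5), h(h(e, c, 5), h(e, c, 5), c), h(h(e, c, 5), h(e, c, 5), c))))); no other remaining equation mentions x1.
Delete trivial equation 6 ≐ 6.
MGU = { x := h(e, c, 5), v := h(h(e, c, 5), h(h(e, c, 5), h(e, c, 5), c), h(h(e, c, 5), h(e, c, 5), c)), y := tree(e, tree(tree(k, 6), h(h(e, c, 5), h(h(e, c, 5), h(e, c, 5), c), h(h(e, c, 5), h(e, c, 5), c)))), w := tree(k, 6), s := e, q := h(e, c, 5), x1 := tree(k, tree(e, tree(tree(k, 6), h(h(e, c, 5), h(h(e, c, 5), h(e, c, 5), c), h(h(e, c, 5), h(e, c, 5), c))))) }, so x1 := tree(k, tree(e, tree(tree(k, 6), h(h(e, c, 5), h(h(e, c, 5), h(e, c, 5), c), h(h(e, c, 5), h(e, c, 5), c))))).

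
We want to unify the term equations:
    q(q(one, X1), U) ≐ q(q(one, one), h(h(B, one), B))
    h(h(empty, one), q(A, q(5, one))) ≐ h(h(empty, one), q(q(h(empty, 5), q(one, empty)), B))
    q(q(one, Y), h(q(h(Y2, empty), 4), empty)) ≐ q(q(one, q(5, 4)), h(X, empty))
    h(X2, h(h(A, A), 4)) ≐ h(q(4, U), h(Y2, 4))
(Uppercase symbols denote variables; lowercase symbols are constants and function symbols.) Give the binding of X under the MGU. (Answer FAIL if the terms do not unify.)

Decompose q/2: q(one, X1) ≐ q(one, one),  U ≐ h(h(B, one), B).
Decompose q/2: one ≐ one,  X1 ≐ one.
Delete trivial equation one ≐ one.
Bind X1 := one; no other remaining equation mentions X1.
Bind U := h(h(B, one), B); substituting into the one remaining equation that mentions U gives: h(X2, h(h(A, A), 4)) ≐ h(q(4, h(h(B, one), B)), h(Y2, 4)).
Decompose h/2: h(empty, one) ≐ h(empty, one),  q(A, q(5, one)) ≐ q(q(h(empty, 5), q(one, empty)), B).
Delete trivial equation h(empty, one) ≐ h(empty, one).
Decompose q/2: A ≐ q(h(empty, 5), q(one, empty)),  q(5, one) ≐ B.
Bind A := q(h(empty, 5), q(one, empty)); substituting into the one remaining equation that mentions A gives: h(X2, h(h(q(h(empty, 5), q(one, empty)), q(h(empty, 5), q(one, empty))), 4)) ≐ h(q(4, h(h(B, one), B)), h(Y2, 4)).
Bind B := q(5, one); substituting into the one remaining equation that mentions B gives: h(X2, h(h(q(h(empty, 5), q(one, empty)), q(h(empty, 5), q(one, empty))), 4)) ≐ h(q(4, h(h(q(5, one), one), q(5, one))), h(Y2, 4)). Substituting into the earlier binding gives U := h(h(q(5, one), one), q(5, one)).
Decompose q/2: q(one, Y) ≐ q(one, q(5, 4)),  h(q(h(Y2, empty), 4), empty) ≐ h(X, empty).
Decompose q/2: one ≐ one,  Y ≐ q(5, 4).
Delete trivial equation one ≐ one.
Bind Y := q(5, 4); no other remaining equation mentions Y.
Decompose h/2: q(h(Y2, empty), 4) ≐ X,  empty ≐ empty.
Bind X := q(h(Y2, empty), 4); no other remaining equation mentions X.
Delete trivial equation empty ≐ empty.
Decompose h/2: X2 ≐ q(4, h(h(q(5, one), one), q(5, one))),  h(h(q(h(empty, 5), q(one, empty)), q(h(empty, 5), q(one, empty))), 4) ≐ h(Y2, 4).
Bind X2 := q(4, h(h(q(5, one), one), q(5, one))); no other remaining equation mentions X2.
Decompose h/2: h(q(h(empty, 5), q(one, empty)), q(h(empty, 5), q(one, empty))) ≐ Y2,  4 ≐ 4.
Bind Y2 := h(q(h(empty, 5), q(one, empty)), q(h(empty, 5), q(one, empty))); no other remaining equation mentions Y2. Substituting into the earlier binding gives X := q(h(h(q(h(empty, 5), q(one, empty)), q(h(empty, 5), q(one, empty))), empty), 4).
Delete trivial equation 4 ≐ 4.
MGU = { X1 -> one, U -> h(h(q(5, one), one), q(5, one)), A -> q(h(empty, 5), q(one, empty)), B -> q(5, one), Y -> q(5, 4), X -> q(h(h(q(h(empty, 5), q(one, empty)), q(h(empty, 5), q(one, empty))), empty), 4), X2 -> q(4, h(h(q(5, one), one), q(5, one))), Y2 -> h(q(h(empty, 5), q(one, empty)), q(h(empty, 5), q(one, empty))) }, so X -> q(h(h(q(h(empty, 5), q(one, empty)), q(h(empty, 5), q(one, empty))), empty), 4).

q(h(h(q(h(empty, 5), q(one, empty)), q(h(empty, 5), q(one, empty))), empty), 4)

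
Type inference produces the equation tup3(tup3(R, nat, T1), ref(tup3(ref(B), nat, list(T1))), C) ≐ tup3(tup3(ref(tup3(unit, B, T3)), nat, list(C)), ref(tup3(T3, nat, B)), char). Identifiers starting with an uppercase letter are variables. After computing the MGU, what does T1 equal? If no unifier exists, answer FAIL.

Decompose tup3/3: tup3(R, nat, T1) ≐ tup3(ref(tup3(unit, B, T3)), nat, list(C)),  ref(tup3(ref(B), nat, list(T1))) ≐ ref(tup3(T3, nat, B)),  C ≐ char.
Decompose tup3/3: R ≐ ref(tup3(unit, B, T3)),  nat ≐ nat,  T1 ≐ list(C).
Bind R := ref(tup3(unit, B, T3)); no other remaining equation mentions R.
Delete trivial equation nat ≐ nat.
Bind T1 := list(C); substituting into the one remaining equation that mentions T1 gives: ref(tup3(ref(B), nat, list(list(C)))) ≐ ref(tup3(T3, nat, B)).
Decompose ref/1: tup3(ref(B), nat, list(list(C))) ≐ tup3(T3, nat, B).
Decompose tup3/3: ref(B) ≐ T3,  nat ≐ nat,  list(list(C)) ≐ B.
Bind T3 := ref(B); no other remaining equation mentions T3. Substituting into the earlier binding gives R := ref(tup3(unit, B, ref(B))).
Delete trivial equation nat ≐ nat.
Bind B := list(list(C)); no other remaining equation mentions B. Substituting into the earlier bindings gives R := ref(tup3(unit, list(list(C)), ref(list(list(C))))), T3 := ref(list(list(C))).
Bind C := char. Substituting into the earlier bindings gives R := ref(tup3(unit, list(list(char)), ref(list(list(char))))), T1 := list(char), T3 := ref(list(list(char))), B := list(list(char)).
MGU = { R -> ref(tup3(unit, list(list(char)), ref(list(list(char))))), T1 -> list(char), T3 -> ref(list(list(char))), B -> list(list(char)), C -> char }, so T1 -> list(char).

list(char)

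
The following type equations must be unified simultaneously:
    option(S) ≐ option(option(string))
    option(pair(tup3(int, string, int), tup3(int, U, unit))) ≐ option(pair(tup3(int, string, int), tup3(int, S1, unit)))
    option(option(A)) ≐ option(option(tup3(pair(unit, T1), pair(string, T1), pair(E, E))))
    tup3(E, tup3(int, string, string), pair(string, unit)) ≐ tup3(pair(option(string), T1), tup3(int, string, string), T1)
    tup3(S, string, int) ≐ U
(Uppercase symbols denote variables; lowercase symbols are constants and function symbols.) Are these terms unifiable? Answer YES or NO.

Decompose option/1: S ≐ option(string).
Bind S := option(string); substituting into the one remaining equation that mentions S gives: tup3(option(string), string, int) ≐ U.
Decompose option/1: pair(tup3(int, string, int), tup3(int, U, unit)) ≐ pair(tup3(int, string, int), tup3(int, S1, unit)).
Decompose pair/2: tup3(int, string, int) ≐ tup3(int, string, int),  tup3(int, U, unit) ≐ tup3(int, S1, unit).
Delete trivial equation tup3(int, string, int) ≐ tup3(int, string, int).
Decompose tup3/3: int ≐ int,  U ≐ S1,  unit ≐ unit.
Delete trivial equation int ≐ int.
Bind U := S1; substituting into the one remaining equation that mentions U gives: tup3(option(string), string, int) ≐ S1.
Delete trivial equation unit ≐ unit.
Decompose option/1: option(A) ≐ option(tup3(pair(unit, T1), pair(string, T1), pair(E, E))).
Decompose option/1: A ≐ tup3(pair(unit, T1), pair(string, T1), pair(E, E)).
Bind A := tup3(pair(unit, T1), pair(string, T1), pair(E, E)); no other remaining equation mentions A.
Decompose tup3/3: E ≐ pair(option(string), T1),  tup3(int, string, string) ≐ tup3(int, string, string),  pair(string, unit) ≐ T1.
Bind E := pair(option(string), T1); no other remaining equation mentions E. Substituting into the earlier binding gives A := tup3(pair(unit, T1), pair(string, T1), pair(pair(option(string), T1), pair(option(string), T1))).
Delete trivial equation tup3(int, string, string) ≐ tup3(int, string, string).
Bind T1 := pair(string, unit); no other remaining equation mentions T1. Substituting into the earlier bindings gives A := tup3(pair(unit, pair(string, unit)), pair(string, pair(string, unit)), pair(pair(option(string), pair(string, unit)), pair(option(string), pair(string, unit)))), E := pair(option(string), pair(string, unit)).
Bind S1 := tup3(option(string), string, int). Substituting into the earlier binding gives U := tup3(option(string), string, int).
No equations remain and no clash or occurs-check failure arose, so a unifier exists.

YES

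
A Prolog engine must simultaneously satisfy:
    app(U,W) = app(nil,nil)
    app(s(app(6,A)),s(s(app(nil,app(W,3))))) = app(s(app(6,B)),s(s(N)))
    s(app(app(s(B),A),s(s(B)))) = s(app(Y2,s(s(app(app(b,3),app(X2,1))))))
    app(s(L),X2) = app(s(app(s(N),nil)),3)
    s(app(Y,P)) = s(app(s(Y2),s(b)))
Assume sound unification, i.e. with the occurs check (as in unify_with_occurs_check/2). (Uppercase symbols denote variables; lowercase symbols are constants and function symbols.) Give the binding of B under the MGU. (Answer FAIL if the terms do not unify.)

app(app(b,3),app(3,1))

Decompose app/2: U = nil,  W = nil.
Bind U := nil; no other remaining equation mentions U.
Bind W := nil; substituting into the one remaining equation that mentions W gives: app(s(app(6,A)),s(s(app(nil,app(nil,3))))) = app(s(app(6,B)),s(s(N))).
Decompose app/2: s(app(6,A)) = s(app(6,B)),  s(s(app(nil,app(nil,3)))) = s(s(N)).
Decompose s/1: app(6,A) = app(6,B).
Decompose app/2: 6 = 6,  A = B.
Delete trivial equation 6 = 6.
Bind A := B; substituting into the one remaining equation that mentions A gives: s(app(app(s(B),B),s(s(B)))) = s(app(Y2,s(s(app(app(b,3),app(X2,1)))))).
Decompose s/1: s(app(nil,app(nil,3))) = s(N).
Decompose s/1: app(nil,app(nil,3)) = N.
Bind N := app(nil,app(nil,3)); substituting into the one remaining equation that mentions N gives: app(s(L),X2) = app(s(app(s(app(nil,app(nil,3))),nil)),3).
Decompose s/1: app(app(s(B),B),s(s(B))) = app(Y2,s(s(app(app(b,3),app(X2,1))))).
Decompose app/2: app(s(B),B) = Y2,  s(s(B)) = s(s(app(app(b,3),app(X2,1)))).
Bind Y2 := app(s(B),B); substituting into the one remaining equation that mentions Y2 gives: s(app(Y,P)) = s(app(s(app(s(B),B)),s(b))).
Decompose s/1: s(B) = s(app(app(b,3),app(X2,1))).
Decompose s/1: B = app(app(b,3),app(X2,1)).
Bind B := app(app(b,3),app(X2,1)); substituting into the one remaining equation that mentions B gives: s(app(Y,P)) = s(app(s(app(s(app(app(b,3),app(X2,1))),app(app(b,3),app(X2,1)))),s(b))). Substituting into the earlier bindings gives A := app(app(b,3),app(X2,1)), Y2 := app(s(app(app(b,3),app(X2,1))),app(app(b,3),app(X2,1))).
Decompose app/2: s(L) = s(app(s(app(nil,app(nil,3))),nil)),  X2 = 3.
Decompose s/1: L = app(s(app(nil,app(nil,3))),nil).
Bind L := app(s(app(nil,app(nil,3))),nil); no other remaining equation mentions L.
Bind X2 := 3; substituting into the remaining equation gives: s(app(Y,P)) = s(app(s(app(s(app(app(b,3),app(3,1))),app(app(b,3),app(3,1)))),s(b))). Substituting into the earlier bindings gives A := app(app(b,3),app(3,1)), Y2 := app(s(app(app(b,3),app(3,1))),app(app(b,3),app(3,1))), B := app(app(b,3),app(3,1)).
Decompose s/1: app(Y,P) = app(s(app(s(app(app(b,3),app(3,1))),app(app(b,3),app(3,1)))),s(b)).
Decompose app/2: Y = s(app(s(app(app(b,3),app(3,1))),app(app(b,3),app(3,1)))),  P = s(b).
Bind Y := s(app(s(app(app(b,3),app(3,1))),app(app(b,3),app(3,1)))); no other remaining equation mentions Y.
Bind P := s(b).
MGU = { U = nil, W = nil, A = app(app(b,3),app(3,1)), N = app(nil,app(nil,3)), Y2 = app(s(app(app(b,3),app(3,1))),app(app(b,3),app(3,1))), B = app(app(b,3),app(3,1)), L = app(s(app(nil,app(nil,3))),nil), X2 = 3, Y = s(app(s(app(app(b,3),app(3,1))),app(app(b,3),app(3,1)))), P = s(b) }, so B = app(app(b,3),app(3,1)).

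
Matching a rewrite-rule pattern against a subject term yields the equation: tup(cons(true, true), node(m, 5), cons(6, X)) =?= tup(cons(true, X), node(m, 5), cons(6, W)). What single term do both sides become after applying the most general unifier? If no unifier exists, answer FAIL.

Decompose tup/3: cons(true, true) =?= cons(true, X),  node(m, 5) =?= node(m, 5),  cons(6, X) =?= cons(6, W).
Decompose cons/2: true =?= true,  true =?= X.
Delete trivial equation true =?= true.
Bind X := true; substituting into the one remaining equation that mentions X gives: cons(6, true) =?= cons(6, W).
Delete trivial equation node(m, 5) =?= node(m, 5).
Decompose cons/2: 6 =?= 6,  true =?= W.
Delete trivial equation 6 =?= 6.
Bind W := true.
Applying the MGU to either side gives tup(cons(true, true), node(m, 5), cons(6, true)).

tup(cons(true, true), node(m, 5), cons(6, true))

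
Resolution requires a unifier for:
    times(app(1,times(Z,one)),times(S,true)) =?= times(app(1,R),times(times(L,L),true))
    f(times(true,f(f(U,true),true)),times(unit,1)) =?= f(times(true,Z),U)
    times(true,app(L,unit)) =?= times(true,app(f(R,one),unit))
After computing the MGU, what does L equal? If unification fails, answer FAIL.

f(times(f(f(times(unit,1),true),true),one),one)

Decompose times/2: app(1,times(Z,one)) =?= app(1,R),  times(S,true) =?= times(times(L,L),true).
Decompose app/2: 1 =?= 1,  times(Z,one) =?= R.
Delete trivial equation 1 =?= 1.
Bind R := times(Z,one); substituting into the one remaining equation that mentions R gives: times(true,app(L,unit)) =?= times(true,app(f(times(Z,one),one),unit)).
Decompose times/2: S =?= times(L,L),  true =?= true.
Bind S := times(L,L); no other remaining equation mentions S.
Delete trivial equation true =?= true.
Decompose f/2: times(true,f(f(U,true),true)) =?= times(true,Z),  times(unit,1) =?= U.
Decompose times/2: true =?= true,  f(f(U,true),true) =?= Z.
Delete trivial equation true =?= true.
Bind Z := f(f(U,true),true); substituting into the one remaining equation that mentions Z gives: times(true,app(L,unit)) =?= times(true,app(f(times(f(f(U,true),true),one),one),unit)). Substituting into the earlier binding gives R := times(f(f(U,true),true),one).
Bind U := times(unit,1); substituting into the remaining equation gives: times(true,app(L,unit)) =?= times(true,app(f(times(f(f(times(unit,1),true),true),one),one),unit)). Substituting into the earlier bindings gives R := times(f(f(times(unit,1),true),true),one), Z := f(f(times(unit,1),true),true).
Decompose times/2: true =?= true,  app(L,unit) =?= app(f(times(f(f(times(unit,1),true),true),one),one),unit).
Delete trivial equation true =?= true.
Decompose app/2: L =?= f(times(f(f(times(unit,1),true),true),one),one),  unit =?= unit.
Bind L := f(times(f(f(times(unit,1),true),true),one),one); no other remaining equation mentions L. Substituting into the earlier binding gives S := times(f(times(f(f(times(unit,1),true),true),one),one),f(times(f(f(times(unit,1),true),true),one),one)).
Delete trivial equation unit =?= unit.
MGU = { R -> times(f(f(times(unit,1),true),true),one), S -> times(f(times(f(f(times(unit,1),true),true),one),one),f(times(f(f(times(unit,1),true),true),one),one)), Z -> f(f(times(unit,1),true),true), U -> times(unit,1), L -> f(times(f(f(times(unit,1),true),true),one),one) }, so L -> f(times(f(f(times(unit,1),true),true),one),one).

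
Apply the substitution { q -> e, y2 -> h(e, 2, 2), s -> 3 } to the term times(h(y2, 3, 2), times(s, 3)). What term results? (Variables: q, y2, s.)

Replace each occurrence of y2 with h(e, 2, 2).
Replace each occurrence of s with 3.
Result: times(h(h(e, 2, 2), 3, 2), times(3, 3)).

times(h(h(e, 2, 2), 3, 2), times(3, 3))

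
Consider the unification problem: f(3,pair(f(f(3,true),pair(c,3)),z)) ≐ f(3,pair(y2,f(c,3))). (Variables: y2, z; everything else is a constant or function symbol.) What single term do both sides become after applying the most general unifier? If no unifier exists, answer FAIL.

f(3,pair(f(f(3,true),pair(c,3)),f(c,3)))

Decompose f/2: 3 ≐ 3,  pair(f(f(3,true),pair(c,3)),z) ≐ pair(y2,f(c,3)).
Delete trivial equation 3 ≐ 3.
Decompose pair/2: f(f(3,true),pair(c,3)) ≐ y2,  z ≐ f(c,3).
Bind y2 := f(f(3,true),pair(c,3)); no other remaining equation mentions y2.
Bind z := f(c,3).
Applying the MGU to either side gives f(3,pair(f(f(3,true),pair(c,3)),f(c,3))).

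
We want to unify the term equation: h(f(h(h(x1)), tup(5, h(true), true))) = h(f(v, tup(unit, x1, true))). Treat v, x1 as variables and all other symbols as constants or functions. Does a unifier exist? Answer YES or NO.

Decompose h/1: f(h(h(x1)), tup(5, h(true), true)) = f(v, tup(unit, x1, true)).
Decompose f/2: h(h(x1)) = v,  tup(5, h(true), true) = tup(unit, x1, true).
Bind v := h(h(x1)); no other remaining equation mentions v.
Decompose tup/3: 5 = unit,  h(true) = x1,  true = true.
Clash: constants 5 and unit differ; no unifier exists.

NO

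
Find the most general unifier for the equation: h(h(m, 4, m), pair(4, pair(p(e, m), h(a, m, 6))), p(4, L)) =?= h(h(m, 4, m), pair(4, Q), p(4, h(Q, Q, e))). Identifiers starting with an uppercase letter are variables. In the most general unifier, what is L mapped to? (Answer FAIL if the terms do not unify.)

h(pair(p(e, m), h(a, m, 6)), pair(p(e, m), h(a, m, 6)), e)

Decompose h/3: h(m, 4, m) =?= h(m, 4, m),  pair(4, pair(p(e, m), h(a, m, 6))) =?= pair(4, Q),  p(4, L) =?= p(4, h(Q, Q, e)).
Delete trivial equation h(m, 4, m) =?= h(m, 4, m).
Decompose pair/2: 4 =?= 4,  pair(p(e, m), h(a, m, 6)) =?= Q.
Delete trivial equation 4 =?= 4.
Bind Q := pair(p(e, m), h(a, m, 6)); substituting into the remaining equation gives: p(4, L) =?= p(4, h(pair(p(e, m), h(a, m, 6)), pair(p(e, m), h(a, m, 6)), e)).
Decompose p/2: 4 =?= 4,  L =?= h(pair(p(e, m), h(a, m, 6)), pair(p(e, m), h(a, m, 6)), e).
Delete trivial equation 4 =?= 4.
Bind L := h(pair(p(e, m), h(a, m, 6)), pair(p(e, m), h(a, m, 6)), e).
MGU = { Q ↦ pair(p(e, m), h(a, m, 6)), L ↦ h(pair(p(e, m), h(a, m, 6)), pair(p(e, m), h(a, m, 6)), e) }, so L ↦ h(pair(p(e, m), h(a, m, 6)), pair(p(e, m), h(a, m, 6)), e).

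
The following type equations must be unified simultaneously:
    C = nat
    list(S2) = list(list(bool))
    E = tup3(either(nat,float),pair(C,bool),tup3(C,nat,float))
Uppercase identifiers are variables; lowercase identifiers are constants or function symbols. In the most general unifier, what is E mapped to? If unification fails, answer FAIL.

Bind C := nat; substituting into the one remaining equation that mentions C gives: E = tup3(either(nat,float),pair(nat,bool),tup3(nat,nat,float)).
Decompose list/1: S2 = list(bool).
Bind S2 := list(bool); no other remaining equation mentions S2.
Bind E := tup3(either(nat,float),pair(nat,bool),tup3(nat,nat,float)).
MGU = { C := nat, S2 := list(bool), E := tup3(either(nat,float),pair(nat,bool),tup3(nat,nat,float)) }, so E := tup3(either(nat,float),pair(nat,bool),tup3(nat,nat,float)).

tup3(either(nat,float),pair(nat,bool),tup3(nat,nat,float))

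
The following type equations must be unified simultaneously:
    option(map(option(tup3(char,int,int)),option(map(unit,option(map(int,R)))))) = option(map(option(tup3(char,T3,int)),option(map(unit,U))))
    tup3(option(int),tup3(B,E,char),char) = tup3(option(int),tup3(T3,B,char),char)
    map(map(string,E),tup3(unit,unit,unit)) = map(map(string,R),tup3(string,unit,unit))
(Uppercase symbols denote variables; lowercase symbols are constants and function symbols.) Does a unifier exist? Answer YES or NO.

Decompose option/1: map(option(tup3(char,int,int)),option(map(unit,option(map(int,R))))) = map(option(tup3(char,T3,int)),option(map(unit,U))).
Decompose map/2: option(tup3(char,int,int)) = option(tup3(char,T3,int)),  option(map(unit,option(map(int,R)))) = option(map(unit,U)).
Decompose option/1: tup3(char,int,int) = tup3(char,T3,int).
Decompose tup3/3: char = char,  int = T3,  int = int.
Delete trivial equation char = char.
Bind T3 := int; substituting into the one remaining equation that mentions T3 gives: tup3(option(int),tup3(B,E,char),char) = tup3(option(int),tup3(int,B,char),char).
Delete trivial equation int = int.
Decompose option/1: map(unit,option(map(int,R))) = map(unit,U).
Decompose map/2: unit = unit,  option(map(int,R)) = U.
Delete trivial equation unit = unit.
Bind U := option(map(int,R)); no other remaining equation mentions U.
Decompose tup3/3: option(int) = option(int),  tup3(B,E,char) = tup3(int,B,char),  char = char.
Delete trivial equation option(int) = option(int).
Decompose tup3/3: B = int,  E = B,  char = char.
Bind B := int; substituting into the one remaining equation that mentions B gives: E = int.
Bind E := int; substituting into the one remaining equation that mentions E gives: map(map(string,int),tup3(unit,unit,unit)) = map(map(string,R),tup3(string,unit,unit)).
Delete trivial equation char = char.
Delete trivial equation char = char.
Decompose map/2: map(string,int) = map(string,R),  tup3(unit,unit,unit) = tup3(string,unit,unit).
Decompose map/2: string = string,  int = R.
Delete trivial equation string = string.
Bind R := int; no other remaining equation mentions R. Substituting into the earlier binding gives U := option(map(int,int)).
Decompose tup3/3: unit = string,  unit = unit,  unit = unit.
Clash: constants unit and string differ; no unifier exists.

NO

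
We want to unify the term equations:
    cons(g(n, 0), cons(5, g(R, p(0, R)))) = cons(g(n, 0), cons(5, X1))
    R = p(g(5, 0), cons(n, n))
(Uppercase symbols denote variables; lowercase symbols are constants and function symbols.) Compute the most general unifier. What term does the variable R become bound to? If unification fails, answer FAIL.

Decompose cons/2: g(n, 0) = g(n, 0),  cons(5, g(R, p(0, R))) = cons(5, X1).
Delete trivial equation g(n, 0) = g(n, 0).
Decompose cons/2: 5 = 5,  g(R, p(0, R)) = X1.
Delete trivial equation 5 = 5.
Bind X1 := g(R, p(0, R)); no other remaining equation mentions X1.
Bind R := p(g(5, 0), cons(n, n)). Substituting into the earlier binding gives X1 := g(p(g(5, 0), cons(n, n)), p(0, p(g(5, 0), cons(n, n)))).
MGU = { X1 ↦ g(p(g(5, 0), cons(n, n)), p(0, p(g(5, 0), cons(n, n)))), R ↦ p(g(5, 0), cons(n, n)) }, so R ↦ p(g(5, 0), cons(n, n)).

p(g(5, 0), cons(n, n))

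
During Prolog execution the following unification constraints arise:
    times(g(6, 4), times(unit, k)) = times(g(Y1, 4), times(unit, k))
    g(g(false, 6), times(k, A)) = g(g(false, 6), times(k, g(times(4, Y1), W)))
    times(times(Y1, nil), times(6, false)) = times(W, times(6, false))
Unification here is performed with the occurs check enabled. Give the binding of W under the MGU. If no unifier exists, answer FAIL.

Decompose times/2: g(6, 4) = g(Y1, 4),  times(unit, k) = times(unit, k).
Decompose g/2: 6 = Y1,  4 = 4.
Bind Y1 := 6; substituting into the 2 remaining equations that mention Y1 gives: g(g(false, 6), times(k, A)) = g(g(false, 6), times(k, g(times(4, 6), W))),  times(times(6, nil), times(6, false)) = times(W, times(6, false)).
Delete trivial equation 4 = 4.
Delete trivial equation times(unit, k) = times(unit, k).
Decompose g/2: g(false, 6) = g(false, 6),  times(k, A) = times(k, g(times(4, 6), W)).
Delete trivial equation g(false, 6) = g(false, 6).
Decompose times/2: k = k,  A = g(times(4, 6), W).
Delete trivial equation k = k.
Bind A := g(times(4, 6), W); no other remaining equation mentions A.
Decompose times/2: times(6, nil) = W,  times(6, false) = times(6, false).
Bind W := times(6, nil); no other remaining equation mentions W. Substituting into the earlier binding gives A := g(times(4, 6), times(6, nil)).
Delete trivial equation times(6, false) = times(6, false).
MGU = { Y1 ↦ 6, A ↦ g(times(4, 6), times(6, nil)), W ↦ times(6, nil) }, so W ↦ times(6, nil).

times(6, nil)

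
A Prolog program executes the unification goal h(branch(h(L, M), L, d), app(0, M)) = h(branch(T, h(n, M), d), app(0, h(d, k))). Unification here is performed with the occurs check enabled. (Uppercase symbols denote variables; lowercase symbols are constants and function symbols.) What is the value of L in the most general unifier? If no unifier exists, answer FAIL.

h(n, h(d, k))

Decompose h/2: branch(h(L, M), L, d) = branch(T, h(n, M), d),  app(0, M) = app(0, h(d, k)).
Decompose branch/3: h(L, M) = T,  L = h(n, M),  d = d.
Bind T := h(L, M); no other remaining equation mentions T.
Bind L := h(n, M); no other remaining equation mentions L. Substituting into the earlier binding gives T := h(h(n, M), M).
Delete trivial equation d = d.
Decompose app/2: 0 = 0,  M = h(d, k).
Delete trivial equation 0 = 0.
Bind M := h(d, k). Substituting into the earlier bindings gives T := h(h(n, h(d, k)), h(d, k)), L := h(n, h(d, k)).
MGU = { T -> h(h(n, h(d, k)), h(d, k)), L -> h(n, h(d, k)), M -> h(d, k) }, so L -> h(n, h(d, k)).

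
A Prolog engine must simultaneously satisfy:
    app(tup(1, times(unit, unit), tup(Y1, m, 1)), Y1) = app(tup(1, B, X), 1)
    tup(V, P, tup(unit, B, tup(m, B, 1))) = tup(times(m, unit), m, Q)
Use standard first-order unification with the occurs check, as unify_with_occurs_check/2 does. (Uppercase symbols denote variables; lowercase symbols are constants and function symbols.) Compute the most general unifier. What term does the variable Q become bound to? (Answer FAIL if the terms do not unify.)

Decompose app/2: tup(1, times(unit, unit), tup(Y1, m, 1)) = tup(1, B, X),  Y1 = 1.
Decompose tup/3: 1 = 1,  times(unit, unit) = B,  tup(Y1, m, 1) = X.
Delete trivial equation 1 = 1.
Bind B := times(unit, unit); substituting into the one remaining equation that mentions B gives: tup(V, P, tup(unit, times(unit, unit), tup(m, times(unit, unit), 1))) = tup(times(m, unit), m, Q).
Bind X := tup(Y1, m, 1); no other remaining equation mentions X.
Bind Y1 := 1; no other remaining equation mentions Y1. Substituting into the earlier binding gives X := tup(1, m, 1).
Decompose tup/3: V = times(m, unit),  P = m,  tup(unit, times(unit, unit), tup(m, times(unit, unit), 1)) = Q.
Bind V := times(m, unit); no other remaining equation mentions V.
Bind P := m; no other remaining equation mentions P.
Bind Q := tup(unit, times(unit, unit), tup(m, times(unit, unit), 1)).
MGU = { B = times(unit, unit), X = tup(1, m, 1), Y1 = 1, V = times(m, unit), P = m, Q = tup(unit, times(unit, unit), tup(m, times(unit, unit), 1)) }, so Q = tup(unit, times(unit, unit), tup(m, times(unit, unit), 1)).

tup(unit, times(unit, unit), tup(m, times(unit, unit), 1))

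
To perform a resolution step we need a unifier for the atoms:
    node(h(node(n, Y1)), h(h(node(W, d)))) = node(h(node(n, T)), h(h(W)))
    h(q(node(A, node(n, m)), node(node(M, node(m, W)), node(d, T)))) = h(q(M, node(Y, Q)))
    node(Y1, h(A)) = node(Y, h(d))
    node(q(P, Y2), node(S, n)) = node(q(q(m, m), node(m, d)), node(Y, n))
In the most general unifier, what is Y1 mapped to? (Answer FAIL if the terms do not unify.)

Decompose node/2: h(node(n, Y1)) = h(node(n, T)),  h(h(node(W, d))) = h(h(W)).
Decompose h/1: node(n, Y1) = node(n, T).
Decompose node/2: n = n,  Y1 = T.
Delete trivial equation n = n.
Bind Y1 := T; substituting into the one remaining equation that mentions Y1 gives: node(T, h(A)) = node(Y, h(d)).
Decompose h/1: h(node(W, d)) = h(W).
Decompose h/1: node(W, d) = W.
Occurs check fails: W occurs in node(W, d); the equation W = node(W, d) has no finite solution.

FAIL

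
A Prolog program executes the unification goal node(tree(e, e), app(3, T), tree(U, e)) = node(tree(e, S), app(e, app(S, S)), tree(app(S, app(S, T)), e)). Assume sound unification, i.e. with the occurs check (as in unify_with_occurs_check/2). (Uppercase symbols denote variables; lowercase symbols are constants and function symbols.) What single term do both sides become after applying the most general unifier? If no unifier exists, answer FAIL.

FAIL

Decompose node/3: tree(e, e) = tree(e, S),  app(3, T) = app(e, app(S, S)),  tree(U, e) = tree(app(S, app(S, T)), e).
Decompose tree/2: e = e,  e = S.
Delete trivial equation e = e.
Bind S := e; substituting into the remaining equations gives: app(3, T) = app(e, app(e, e)),  tree(U, e) = tree(app(e, app(e, T)), e).
Decompose app/2: 3 = e,  T = app(e, e).
Clash: constants 3 and e differ; no unifier exists.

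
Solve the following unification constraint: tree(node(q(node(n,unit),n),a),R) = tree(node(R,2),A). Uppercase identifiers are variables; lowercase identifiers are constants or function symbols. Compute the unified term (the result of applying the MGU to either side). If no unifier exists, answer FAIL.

FAIL

Decompose tree/2: node(q(node(n,unit),n),a) = node(R,2),  R = A.
Decompose node/2: q(node(n,unit),n) = R,  a = 2.
Bind R := q(node(n,unit),n); substituting into the one remaining equation that mentions R gives: q(node(n,unit),n) = A.
Clash: constants a and 2 differ; no unifier exists.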